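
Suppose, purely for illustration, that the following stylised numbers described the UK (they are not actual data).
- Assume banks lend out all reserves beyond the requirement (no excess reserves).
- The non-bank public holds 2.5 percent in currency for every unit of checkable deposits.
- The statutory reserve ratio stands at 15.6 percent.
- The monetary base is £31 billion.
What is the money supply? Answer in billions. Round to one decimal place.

£175.6 billion

The money multiplier is m = (1 + c) / (rr + c) = (1 + 0.025) / (0.156 + 0.025) ≈ 5.6630.
So M = m × MB = 5.6630 × 31 = 175.553 billion.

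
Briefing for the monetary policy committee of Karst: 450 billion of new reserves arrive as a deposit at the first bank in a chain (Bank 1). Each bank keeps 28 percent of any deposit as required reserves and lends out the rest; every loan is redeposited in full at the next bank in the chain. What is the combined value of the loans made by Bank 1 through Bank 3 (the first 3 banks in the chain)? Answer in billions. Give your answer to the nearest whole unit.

Bank i lends (1 − rr)^i of the original deposit: Bank 1 lends 450·0.7200 = 324.0000, Bank 2 lends 450·0.7200² = 233.2800, and so on.
Summing a geometric series: total = 450·[0.7200·(1 − 0.7200^3) / (1 − 0.7200)] = 725.2416 billion.

725 billion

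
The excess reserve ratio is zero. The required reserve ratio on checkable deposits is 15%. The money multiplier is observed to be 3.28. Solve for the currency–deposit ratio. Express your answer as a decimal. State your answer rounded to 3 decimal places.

0.223

Using m = 3.28. From m = (1 + c)/(c + rr + e), rearranging gives 1 + c = m·(c + rr + e), so c·(1 − m) = m·(rr + e) − 1.
Hence c = [m·(rr + e) − 1]/(1 − m) = [3.28 × (0.15 + 0) − 1] / (1 − 3.28) ≈ 0.222807.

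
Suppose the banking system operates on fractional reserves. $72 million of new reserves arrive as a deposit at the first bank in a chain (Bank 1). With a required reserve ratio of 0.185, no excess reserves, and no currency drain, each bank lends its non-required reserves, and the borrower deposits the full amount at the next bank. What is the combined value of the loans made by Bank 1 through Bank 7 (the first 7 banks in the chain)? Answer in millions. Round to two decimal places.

$241.43 million

Bank i lends (1 − rr)^i of the original deposit: Bank 1 lends 72·0.8150 = 58.6800, Bank 2 lends 72·0.8150² = 47.8242, and so on.
Summing a geometric series: total = 72·[0.8150·(1 − 0.8150^7) / (1 − 0.8150)] ≈ 241.4324 million.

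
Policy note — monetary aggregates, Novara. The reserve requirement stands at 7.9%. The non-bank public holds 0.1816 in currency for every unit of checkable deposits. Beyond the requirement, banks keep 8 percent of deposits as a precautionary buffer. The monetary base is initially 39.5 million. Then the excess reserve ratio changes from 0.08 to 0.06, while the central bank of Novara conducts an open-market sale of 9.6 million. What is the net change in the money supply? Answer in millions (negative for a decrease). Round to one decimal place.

-26.8 million

Before: m₁ = (1 + 0.1816) / (0.079 + 0.08 + 0.1816) ≈ 3.4692, MB₁ = 39.5, so M₁ = 3.4692 × 39.5 = 137.0334 million.
After: m₂ = (1 + 0.1816) / (0.079 + 0.06 + 0.1816) ≈ 3.6856, MB₂ = 39.5 − 9.6 = 29.9, so M₂ = 3.6856 × 29.9 ≈ 110.1994 million.
ΔM = M₂ − M₁ = 110.1994 − 137.0334 = -26.834 million.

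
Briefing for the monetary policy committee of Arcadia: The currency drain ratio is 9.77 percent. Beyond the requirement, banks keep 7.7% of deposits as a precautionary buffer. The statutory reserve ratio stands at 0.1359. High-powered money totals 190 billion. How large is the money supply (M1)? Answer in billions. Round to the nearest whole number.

The money multiplier is m = (1 + c) / (rr + e + c) = (1 + 0.0977) / (0.1359 + 0.077 + 0.0977) ≈ 3.5341.
So M = m × MB = 3.5341 × 190 = 671.479 billion.

671 billion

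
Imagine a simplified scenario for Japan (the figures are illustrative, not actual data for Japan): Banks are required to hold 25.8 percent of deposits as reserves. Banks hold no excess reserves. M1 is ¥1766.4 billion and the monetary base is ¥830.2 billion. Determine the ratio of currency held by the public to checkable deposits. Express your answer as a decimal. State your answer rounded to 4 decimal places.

0.4000

Using m = M/MB = 1766.4/830.2 ≈ 2.127680. From m = (1 + c)/(c + rr + e), rearranging gives 1 + c = m·(c + rr + e), so c·(1 − m) = m·(rr + e) − 1.
Hence c = [m·(rr + e) − 1]/(1 − m) = [2.127680 × (0.258 + 0) − 1] / (1 − 2.127680) ≈ 0.399988.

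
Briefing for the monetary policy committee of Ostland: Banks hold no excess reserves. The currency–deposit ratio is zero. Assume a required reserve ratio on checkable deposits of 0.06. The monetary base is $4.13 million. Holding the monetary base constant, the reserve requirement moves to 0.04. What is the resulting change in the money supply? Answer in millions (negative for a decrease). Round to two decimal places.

Initially m₁ = 1 / (0.06) ≈ 16.6667, so M₁ = 16.6667 × 4.13 ≈ 68.8335 million.
After the change m₂ = 1 / (0.04) = 25, so M₂ = 25 × 4.13 = 103.25 million.
ΔM = M₂ − M₁ = 103.25 − 68.8335 = 34.4165 million.

$34.42 million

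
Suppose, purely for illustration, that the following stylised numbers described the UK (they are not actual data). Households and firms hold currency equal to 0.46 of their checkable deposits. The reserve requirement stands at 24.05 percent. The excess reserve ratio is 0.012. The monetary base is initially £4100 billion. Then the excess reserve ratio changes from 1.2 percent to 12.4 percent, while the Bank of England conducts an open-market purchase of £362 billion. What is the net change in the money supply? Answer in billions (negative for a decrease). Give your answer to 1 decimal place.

-500.2 billion

Before: m₁ = (1 + 0.46) / (0.2405 + 0.012 + 0.46) ≈ 2.049123, MB₁ = 4100, so M₁ = 2.049123 × 4100 = 8401.4043 billion.
After: m₂ = (1 + 0.46) / (0.2405 + 0.124 + 0.46) ≈ 1.770770, MB₂ = 4100 + 362 = 4462, so M₂ = 1.770770 × 4462 ≈ 7901.1757 billion.
ΔM = M₂ − M₁ = 7901.1757 − 8401.4043 = -500.2286 billion.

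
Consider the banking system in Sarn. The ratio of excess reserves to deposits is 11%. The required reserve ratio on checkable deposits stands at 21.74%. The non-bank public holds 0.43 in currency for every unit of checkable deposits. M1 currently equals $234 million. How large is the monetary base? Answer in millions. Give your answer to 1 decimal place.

The money multiplier is m = (1 + c) / (rr + e + c) = (1 + 0.43) / (0.2174 + 0.11 + 0.43) ≈ 1.88804.
MB = M / m = 234 / 1.88804 ≈ 123.9381 million.

$123.9 million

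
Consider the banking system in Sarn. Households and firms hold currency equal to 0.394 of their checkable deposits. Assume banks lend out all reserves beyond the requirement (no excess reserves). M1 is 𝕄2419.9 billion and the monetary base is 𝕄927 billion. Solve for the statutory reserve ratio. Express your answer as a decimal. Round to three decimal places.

0.140

Using m = M/MB = 2419.9/927 ≈ 2.610464. Since m = (1 + c)/(c + rr + e), the denominator satisfies c + rr + e = (1 + c)/m = (1 + 0.394) / 2.610464 ≈ 0.534005.
With c = 0.394 and e = 0, the statutory reserve ratio is 0.534005 − 0.394 − 0 = 0.140005.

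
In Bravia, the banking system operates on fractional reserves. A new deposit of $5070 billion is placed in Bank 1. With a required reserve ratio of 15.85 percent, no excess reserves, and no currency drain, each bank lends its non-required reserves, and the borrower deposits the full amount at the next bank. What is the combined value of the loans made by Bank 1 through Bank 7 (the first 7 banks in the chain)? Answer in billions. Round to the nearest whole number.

Bank i lends (1 − rr)^i of the original deposit: Bank 1 lends 5070·0.8415 = 4266.4050, Bank 2 lends 5070·0.8415² ≈ 3590.1798, and so on.
Summing a geometric series: total = 5070·[0.8415·(1 − 0.8415^7) / (1 − 0.8415)] ≈ 18874.5005 billion.

$18875 billion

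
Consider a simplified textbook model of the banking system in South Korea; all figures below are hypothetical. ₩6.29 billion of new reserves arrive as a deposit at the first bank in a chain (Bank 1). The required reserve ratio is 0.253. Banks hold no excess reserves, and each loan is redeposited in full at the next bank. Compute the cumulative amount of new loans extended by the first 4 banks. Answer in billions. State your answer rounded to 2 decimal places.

Bank i lends (1 − rr)^i of the original deposit: Bank 1 lends 6.29·0.7470 ≈ 4.6986, Bank 2 lends 6.29·0.7470² ≈ 3.5099, and so on.
Summing a geometric series: total = 6.29·[0.7470·(1 − 0.7470^4) / (1 − 0.7470)] ≈ 12.7889 billion.

₩12.79 billion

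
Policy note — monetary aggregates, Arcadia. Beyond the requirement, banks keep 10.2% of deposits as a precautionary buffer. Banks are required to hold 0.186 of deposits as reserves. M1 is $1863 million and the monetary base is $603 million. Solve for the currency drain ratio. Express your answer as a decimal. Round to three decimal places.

0.053

Using m = M/MB = 1863/603 ≈ 3.089552. From m = (1 + c)/(c + rr + e), rearranging gives 1 + c = m·(c + rr + e), so c·(1 − m) = m·(rr + e) − 1.
Hence c = [m·(rr + e) − 1]/(1 − m) = [3.089552 × (0.186 + 0.102) − 1] / (1 − 3.089552) ≈ 0.052743.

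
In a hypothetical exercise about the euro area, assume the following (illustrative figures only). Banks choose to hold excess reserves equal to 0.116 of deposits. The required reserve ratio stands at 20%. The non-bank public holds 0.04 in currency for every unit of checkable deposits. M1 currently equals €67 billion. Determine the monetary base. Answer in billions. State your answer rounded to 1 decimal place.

The money multiplier is m = (1 + c) / (rr + e + c) = (1 + 0.04) / (0.2 + 0.116 + 0.04) ≈ 2.9213.
MB = M / m = 67 / 2.9213 ≈ 22.935 billion.

€22.9 billion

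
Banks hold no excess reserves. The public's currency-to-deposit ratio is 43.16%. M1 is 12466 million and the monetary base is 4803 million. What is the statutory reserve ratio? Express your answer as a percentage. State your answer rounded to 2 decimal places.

Using m = M/MB = 12466/4803 ≈ 2.595461. Since m = (1 + c)/(c + rr + e), the denominator satisfies c + rr + e = (1 + c)/m = (1 + 0.4316) / 2.595461 ≈ 0.551578.
With c = 0.4316 and e = 0, the statutory reserve ratio is 0.551578 − 0.4316 − 0 = 0.119978.

12.00%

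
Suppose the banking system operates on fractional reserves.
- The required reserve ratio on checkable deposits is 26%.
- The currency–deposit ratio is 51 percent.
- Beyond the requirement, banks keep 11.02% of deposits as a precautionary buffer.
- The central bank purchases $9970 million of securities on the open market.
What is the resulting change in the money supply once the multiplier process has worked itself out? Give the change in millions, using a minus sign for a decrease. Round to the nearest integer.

The money multiplier is m = (1 + c) / (rr + e + c) = (1 + 0.51) / (0.26 + 0.1102 + 0.51) ≈ 1.71552.
The purchase adds 9970 million of base, so ΔM = m × ΔMB = 1.71552 × (+9970) = 17103.7344 million.

$17104 million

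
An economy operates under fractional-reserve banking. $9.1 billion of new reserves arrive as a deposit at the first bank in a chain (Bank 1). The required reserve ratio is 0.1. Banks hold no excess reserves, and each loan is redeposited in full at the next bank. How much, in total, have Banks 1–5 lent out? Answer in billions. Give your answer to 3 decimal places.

Bank i lends (1 − rr)^i of the original deposit: Bank 1 lends 9.1·0.9000 = 8.1900, Bank 2 lends 9.1·0.9000² = 7.3710, and so on.
Summing a geometric series: total = 9.1·[0.9000·(1 − 0.9000^5) / (1 − 0.9000)] ≈ 33.5389 billion.

$33.539 billion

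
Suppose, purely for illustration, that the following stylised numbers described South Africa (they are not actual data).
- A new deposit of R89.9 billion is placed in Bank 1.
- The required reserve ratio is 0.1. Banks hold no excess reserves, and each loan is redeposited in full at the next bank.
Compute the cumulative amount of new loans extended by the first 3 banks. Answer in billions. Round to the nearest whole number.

R219 billion

Bank i lends (1 − rr)^i of the original deposit: Bank 1 lends 89.9·0.9000 = 80.9100, Bank 2 lends 89.9·0.9000² = 72.8190, and so on.
Summing a geometric series: total = 89.9·[0.9000·(1 − 0.9000^3) / (1 − 0.9000)] = 219.2661 billion.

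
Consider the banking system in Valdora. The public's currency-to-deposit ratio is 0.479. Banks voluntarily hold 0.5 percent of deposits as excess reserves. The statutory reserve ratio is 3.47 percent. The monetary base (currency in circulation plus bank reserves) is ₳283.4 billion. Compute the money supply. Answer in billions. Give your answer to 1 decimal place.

The money multiplier is m = (1 + c) / (rr + e + c) = (1 + 0.479) / (0.0347 + 0.005 + 0.479) ≈ 2.85136.
So M = m × MB = 2.85136 × 283.4 ≈ 808.0754 billion.

₳808.1 billion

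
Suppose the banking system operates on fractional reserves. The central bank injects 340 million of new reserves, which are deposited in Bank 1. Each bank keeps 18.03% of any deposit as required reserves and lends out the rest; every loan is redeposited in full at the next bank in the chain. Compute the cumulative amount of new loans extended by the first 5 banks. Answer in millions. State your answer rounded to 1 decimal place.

Bank i lends (1 − rr)^i of the original deposit: Bank 1 lends 340·0.8197 = 278.6980, Bank 2 lends 340·0.8197² ≈ 228.4488, and so on.
Summing a geometric series: total = 340·[0.8197·(1 − 0.8197^5) / (1 − 0.8197)] ≈ 973.7239 million.

973.7 million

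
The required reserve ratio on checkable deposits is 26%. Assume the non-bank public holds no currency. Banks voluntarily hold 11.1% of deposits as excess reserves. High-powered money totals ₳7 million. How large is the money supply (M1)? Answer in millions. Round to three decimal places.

The money multiplier is m = 1 / (rr + e) = 1 / (0.26 + 0.111) ≈ 2.69542.
So M = m × MB = 2.69542 × 7 ≈ 18.8679 million.

₳18.868 million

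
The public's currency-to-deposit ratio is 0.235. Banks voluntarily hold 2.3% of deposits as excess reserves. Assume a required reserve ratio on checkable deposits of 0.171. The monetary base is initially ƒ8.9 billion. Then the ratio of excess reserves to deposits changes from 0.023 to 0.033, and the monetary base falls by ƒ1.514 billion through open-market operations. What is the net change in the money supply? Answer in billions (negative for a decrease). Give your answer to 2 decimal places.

-4.84 billion

Before: m₁ = (1 + 0.235) / (0.171 + 0.023 + 0.235) ≈ 2.8788, MB₁ = 8.9, so M₁ = 2.8788 × 8.9 ≈ 25.6213 billion.
After: m₂ = (1 + 0.235) / (0.171 + 0.033 + 0.235) ≈ 2.8132, MB₂ = 8.9 − 1.514 = 7.386, so M₂ = 2.8132 × 7.386 ≈ 20.7783 billion.
ΔM = M₂ − M₁ = 20.7783 − 25.6213 = -4.843 billion.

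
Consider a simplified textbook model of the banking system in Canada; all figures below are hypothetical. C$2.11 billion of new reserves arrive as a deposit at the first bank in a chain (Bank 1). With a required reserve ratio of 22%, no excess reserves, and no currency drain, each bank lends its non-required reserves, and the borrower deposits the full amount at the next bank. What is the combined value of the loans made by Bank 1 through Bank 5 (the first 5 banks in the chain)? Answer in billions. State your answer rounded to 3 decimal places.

C$5.321 billion

Bank i lends (1 − rr)^i of the original deposit: Bank 1 lends 2.11·0.7800 = 1.6458, Bank 2 lends 2.11·0.7800² ≈ 1.2837, and so on.
Summing a geometric series: total = 2.11·[0.7800·(1 − 0.7800^5) / (1 − 0.7800)] ≈ 5.3210 billion.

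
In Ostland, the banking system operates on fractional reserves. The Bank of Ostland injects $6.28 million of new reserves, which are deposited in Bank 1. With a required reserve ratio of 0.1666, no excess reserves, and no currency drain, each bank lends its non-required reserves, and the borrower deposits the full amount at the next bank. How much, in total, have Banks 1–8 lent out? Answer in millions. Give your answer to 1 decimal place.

Bank i lends (1 − rr)^i of the original deposit: Bank 1 lends 6.28·0.8334 ≈ 5.2338, Bank 2 lends 6.28·0.8334² ≈ 4.3618, and so on.
Summing a geometric series: total = 6.28·[0.8334·(1 − 0.8334^8) / (1 − 0.8334)] ≈ 24.1043 million.

$24.1 million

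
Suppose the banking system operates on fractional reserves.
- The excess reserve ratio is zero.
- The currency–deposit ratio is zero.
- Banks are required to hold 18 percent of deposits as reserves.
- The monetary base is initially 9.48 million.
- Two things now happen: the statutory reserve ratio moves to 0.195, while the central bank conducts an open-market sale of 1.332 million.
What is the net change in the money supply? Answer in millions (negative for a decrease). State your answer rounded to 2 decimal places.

Before: m₁ = 1 / (0.18) ≈ 5.5556, MB₁ = 9.48, so M₁ = 5.5556 × 9.48 ≈ 52.6671 million.
After: m₂ = 1 / (0.195) ≈ 5.1282, MB₂ = 9.48 − 1.332 = 8.148, so M₂ = 5.1282 × 8.148 ≈ 41.7846 million.
ΔM = M₂ − M₁ = 41.7846 − 52.6671 = -10.8825 million.

-10.88 million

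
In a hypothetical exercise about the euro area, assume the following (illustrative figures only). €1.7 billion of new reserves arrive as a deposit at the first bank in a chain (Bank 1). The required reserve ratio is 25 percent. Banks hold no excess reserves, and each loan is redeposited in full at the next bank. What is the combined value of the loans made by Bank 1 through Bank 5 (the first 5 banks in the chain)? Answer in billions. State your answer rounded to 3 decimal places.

Bank i lends (1 − rr)^i of the original deposit: Bank 1 lends 1.7·0.7500 = 1.2750, Bank 2 lends 1.7·0.7500² ≈ 0.9562, and so on.
Summing a geometric series: total = 1.7·[0.7500·(1 − 0.7500^5) / (1 − 0.7500)] ≈ 3.8897 billion.

€3.890 billion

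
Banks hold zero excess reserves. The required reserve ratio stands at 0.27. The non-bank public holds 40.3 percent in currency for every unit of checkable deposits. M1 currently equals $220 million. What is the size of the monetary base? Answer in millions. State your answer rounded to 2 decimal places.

The money multiplier is m = (1 + c) / (rr + c) = (1 + 0.403) / (0.27 + 0.403) ≈ 2.084695.
MB = M / m = 220 / 2.084695 ≈ 105.531 million.

$105.53 million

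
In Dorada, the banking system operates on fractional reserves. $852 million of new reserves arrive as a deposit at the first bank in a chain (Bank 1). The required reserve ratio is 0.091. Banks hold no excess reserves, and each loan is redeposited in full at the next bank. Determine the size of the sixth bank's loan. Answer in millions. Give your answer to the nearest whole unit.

$481 million

Each bank lends a fraction (1 − rr) = 0.9090 of the deposit it receives, so Bank 6 receives 852·0.9090^5 and lends 852·0.9090^6 ≈ 480.6433 million.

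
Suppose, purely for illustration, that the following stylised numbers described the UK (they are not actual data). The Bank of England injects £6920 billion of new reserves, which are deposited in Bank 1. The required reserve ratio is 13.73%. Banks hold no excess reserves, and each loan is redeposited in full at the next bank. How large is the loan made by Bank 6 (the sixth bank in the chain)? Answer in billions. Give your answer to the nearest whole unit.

Each bank lends a fraction (1 − rr) = 0.8627 of the deposit it receives, so Bank 6 receives 6920·0.8627^5 and lends 6920·0.8627^6 ≈ 2852.7577 billion.

£2853 billion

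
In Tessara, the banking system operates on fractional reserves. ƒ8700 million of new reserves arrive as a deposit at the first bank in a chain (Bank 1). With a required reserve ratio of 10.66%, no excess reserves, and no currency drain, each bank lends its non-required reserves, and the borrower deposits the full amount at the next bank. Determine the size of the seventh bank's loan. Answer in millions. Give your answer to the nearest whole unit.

ƒ3952 million

Each bank lends a fraction (1 − rr) = 0.8934 of the deposit it receives, so Bank 7 receives 8700·0.8934^6 and lends 8700·0.8934^7 ≈ 3952.2180 million.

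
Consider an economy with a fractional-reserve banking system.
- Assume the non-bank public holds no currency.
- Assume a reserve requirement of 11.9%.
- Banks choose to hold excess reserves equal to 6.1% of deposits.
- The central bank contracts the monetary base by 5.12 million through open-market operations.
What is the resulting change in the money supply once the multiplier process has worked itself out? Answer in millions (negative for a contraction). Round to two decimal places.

-28.44 million

The money multiplier is m = 1 / (rr + e) = 1 / (0.119 + 0.061) ≈ 5.5556.
The sale removes 5.12 million of base, so ΔM = m × ΔMB = 5.5556 × (−5.12) ≈ -28.4447 million.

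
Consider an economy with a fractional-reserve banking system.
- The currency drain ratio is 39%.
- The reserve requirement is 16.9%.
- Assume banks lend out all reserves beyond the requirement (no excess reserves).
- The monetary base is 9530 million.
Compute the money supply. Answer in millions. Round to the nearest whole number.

The money multiplier is m = (1 + c) / (rr + c) = (1 + 0.39) / (0.169 + 0.39) ≈ 2.48658.
So M = m × MB = 2.48658 × 9530 = 23697.1074 million.

23697 million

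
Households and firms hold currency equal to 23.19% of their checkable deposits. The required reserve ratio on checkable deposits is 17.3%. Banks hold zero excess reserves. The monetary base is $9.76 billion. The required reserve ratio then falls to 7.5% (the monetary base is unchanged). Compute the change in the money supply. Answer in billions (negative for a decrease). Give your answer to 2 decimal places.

$9.48 billion

Initially m₁ = (1 + 0.2319) / (0.173 + 0.2319) ≈ 3.0425, so M₁ = 3.0425 × 9.76 = 29.6948 billion.
After the change m₂ = (1 + 0.2319) / (0.075 + 0.2319) ≈ 4.0140, so M₂ = 4.0140 × 9.76 ≈ 39.1766 billion.
ΔM = M₂ − M₁ = 39.1766 − 29.6948 = 9.4818 billion.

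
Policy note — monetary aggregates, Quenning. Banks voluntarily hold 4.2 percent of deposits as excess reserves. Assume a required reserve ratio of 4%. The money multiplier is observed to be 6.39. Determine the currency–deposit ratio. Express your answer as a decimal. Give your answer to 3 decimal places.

Using m = 6.39. From m = (1 + c)/(c + rr + e), rearranging gives 1 + c = m·(c + rr + e), so c·(1 − m) = m·(rr + e) − 1.
Hence c = [m·(rr + e) − 1]/(1 − m) = [6.39 × (0.04 + 0.042) − 1] / (1 − 6.39) ≈ 0.088315.

0.088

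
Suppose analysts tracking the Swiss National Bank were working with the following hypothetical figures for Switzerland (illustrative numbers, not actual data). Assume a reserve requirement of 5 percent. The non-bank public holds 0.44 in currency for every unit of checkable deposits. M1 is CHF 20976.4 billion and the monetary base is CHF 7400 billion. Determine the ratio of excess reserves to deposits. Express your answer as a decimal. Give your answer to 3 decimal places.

Using m = M/MB = 20976.4/7400 ≈ 2.834649. Since m = (1 + c)/(c + rr + e), the denominator satisfies c + rr + e = (1 + c)/m = (1 + 0.44) / 2.834649 ≈ 0.507999.
With c = 0.44 and rr = 0.05, the ratio of excess reserves to deposits is 0.507999 − 0.44 − 0.05 = 0.017999.

0.018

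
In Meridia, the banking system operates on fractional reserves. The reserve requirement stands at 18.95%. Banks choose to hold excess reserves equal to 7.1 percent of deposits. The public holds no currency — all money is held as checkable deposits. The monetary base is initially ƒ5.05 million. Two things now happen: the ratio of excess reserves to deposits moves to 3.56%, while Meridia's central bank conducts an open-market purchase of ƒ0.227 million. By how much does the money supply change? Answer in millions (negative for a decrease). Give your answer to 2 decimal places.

Before: m₁ = 1 / (0.1895 + 0.071) ≈ 3.8388, MB₁ = 5.05, so M₁ = 3.8388 × 5.05 ≈ 19.3859 million.
After: m₂ = 1 / (0.1895 + 0.0356) ≈ 4.4425, MB₂ = 5.05 + 0.227 = 5.277, so M₂ = 4.4425 × 5.277 ≈ 23.4431 million.
ΔM = M₂ − M₁ = 23.4431 − 19.3859 = 4.0572 million.

ƒ4.06 million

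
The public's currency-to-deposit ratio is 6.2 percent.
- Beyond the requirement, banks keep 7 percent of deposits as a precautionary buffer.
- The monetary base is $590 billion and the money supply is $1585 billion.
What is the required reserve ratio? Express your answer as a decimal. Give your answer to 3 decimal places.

Using m = M/MB = 1585/590 ≈ 2.686441. Since m = (1 + c)/(c + rr + e), the denominator satisfies c + rr + e = (1 + c)/m = (1 + 0.062) / 2.686441 ≈ 0.395319.
With c = 0.062 and e = 0.07, the required reserve ratio is 0.395319 − 0.062 − 0.07 = 0.263319.

0.263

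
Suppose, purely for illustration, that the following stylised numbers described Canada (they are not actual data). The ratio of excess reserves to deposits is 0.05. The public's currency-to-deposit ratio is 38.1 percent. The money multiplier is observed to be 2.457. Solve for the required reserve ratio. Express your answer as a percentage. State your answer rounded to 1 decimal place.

13.1%

Using m = 2.457. Since m = (1 + c)/(c + rr + e), the denominator satisfies c + rr + e = (1 + c)/m = (1 + 0.381) / 2.457 ≈ 0.562068.
With c = 0.381 and e = 0.05, the required reserve ratio is 0.562068 − 0.381 − 0.05 = 0.131068.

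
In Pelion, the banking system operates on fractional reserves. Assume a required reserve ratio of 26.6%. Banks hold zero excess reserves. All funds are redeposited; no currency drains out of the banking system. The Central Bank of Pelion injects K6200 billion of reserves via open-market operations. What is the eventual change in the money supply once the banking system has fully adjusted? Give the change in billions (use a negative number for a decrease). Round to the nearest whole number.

The simple money multiplier is m = 1/rr = 1/0.266 ≈ 3.75940.
An open-market purchase increases the monetary base by 6200 billion, so ΔM = m × ΔMB = 3.75940 × 6200 = 23308.28 billion.

K23308 billion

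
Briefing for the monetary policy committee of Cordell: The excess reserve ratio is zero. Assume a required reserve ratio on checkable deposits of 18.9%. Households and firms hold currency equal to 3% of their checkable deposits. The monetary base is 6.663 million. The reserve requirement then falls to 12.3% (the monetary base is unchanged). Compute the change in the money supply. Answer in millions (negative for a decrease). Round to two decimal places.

13.52 million

Initially m₁ = (1 + 0.03) / (0.189 + 0.03) ≈ 4.7032, so M₁ = 4.7032 × 6.663 ≈ 31.3374 million.
After the change m₂ = (1 + 0.03) / (0.123 + 0.03) ≈ 6.7320, so M₂ = 6.7320 × 6.663 ≈ 44.8553 million.
ΔM = M₂ − M₁ = 44.8553 − 31.3374 = 13.5179 million.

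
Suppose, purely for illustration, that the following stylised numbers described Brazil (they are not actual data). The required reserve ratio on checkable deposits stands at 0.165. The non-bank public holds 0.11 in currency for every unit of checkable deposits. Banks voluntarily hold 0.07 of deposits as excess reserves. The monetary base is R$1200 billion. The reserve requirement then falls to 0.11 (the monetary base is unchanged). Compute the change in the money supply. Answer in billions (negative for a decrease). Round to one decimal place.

R$732.2 billion

Initially m₁ = (1 + 0.11) / (0.165 + 0.07 + 0.11) ≈ 3.217391, so M₁ = 3.217391 × 1200 = 3860.8692 billion.
After the change m₂ = (1 + 0.11) / (0.11 + 0.07 + 0.11) ≈ 3.827586, so M₂ = 3.827586 × 1200 = 4593.1032 billion.
ΔM = M₂ − M₁ = 4593.1032 − 3860.8692 = 732.234 billion.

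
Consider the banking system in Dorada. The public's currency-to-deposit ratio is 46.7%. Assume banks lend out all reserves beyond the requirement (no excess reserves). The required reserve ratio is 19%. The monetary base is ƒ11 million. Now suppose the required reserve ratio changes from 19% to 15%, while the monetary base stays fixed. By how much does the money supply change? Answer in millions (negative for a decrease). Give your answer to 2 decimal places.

ƒ1.59 million

Initially m₁ = (1 + 0.467) / (0.19 + 0.467) ≈ 2.23288, so M₁ = 2.23288 × 11 ≈ 24.5617 million.
After the change m₂ = (1 + 0.467) / (0.15 + 0.467) ≈ 2.37763, so M₂ = 2.37763 × 11 ≈ 26.1539 million.
ΔM = M₂ − M₁ = 26.1539 − 24.5617 = 1.5922 million.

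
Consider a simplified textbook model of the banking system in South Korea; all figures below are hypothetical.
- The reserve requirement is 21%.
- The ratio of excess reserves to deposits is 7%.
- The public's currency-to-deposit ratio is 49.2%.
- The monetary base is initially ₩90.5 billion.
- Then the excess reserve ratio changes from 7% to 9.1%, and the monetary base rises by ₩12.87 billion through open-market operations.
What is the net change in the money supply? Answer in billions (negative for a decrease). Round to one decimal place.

₩19.6 billion

Before: m₁ = (1 + 0.492) / (0.21 + 0.07 + 0.492) ≈ 1.93264, MB₁ = 90.5, so M₁ = 1.93264 × 90.5 ≈ 174.9039 billion.
After: m₂ = (1 + 0.492) / (0.21 + 0.091 + 0.492) ≈ 1.88146, MB₂ = 90.5 + 12.87 = 103.37, so M₂ = 1.88146 × 103.37 ≈ 194.4865 billion.
ΔM = M₂ − M₁ = 194.4865 − 174.9039 = 19.5826 billion.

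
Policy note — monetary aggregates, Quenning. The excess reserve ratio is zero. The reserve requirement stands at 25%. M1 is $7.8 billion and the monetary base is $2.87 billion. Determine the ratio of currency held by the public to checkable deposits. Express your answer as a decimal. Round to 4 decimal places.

Using m = M/MB = 7.8/2.87 ≈ 2.717770. From m = (1 + c)/(c + rr + e), rearranging gives 1 + c = m·(c + rr + e), so c·(1 − m) = m·(rr + e) − 1.
Hence c = [m·(rr + e) − 1]/(1 − m) = [2.717770 × (0.25 + 0) − 1] / (1 − 2.717770) ≈ 0.186613.

0.1866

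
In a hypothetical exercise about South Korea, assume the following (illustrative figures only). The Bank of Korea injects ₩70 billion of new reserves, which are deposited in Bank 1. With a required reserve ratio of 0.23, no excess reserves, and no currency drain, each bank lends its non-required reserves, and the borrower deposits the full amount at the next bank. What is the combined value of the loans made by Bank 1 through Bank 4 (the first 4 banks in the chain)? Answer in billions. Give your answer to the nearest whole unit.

Bank i lends (1 − rr)^i of the original deposit: Bank 1 lends 70·0.7700 = 53.9000, Bank 2 lends 70·0.7700² = 41.5030, and so on.
Summing a geometric series: total = 70·[0.7700·(1 − 0.7700^4) / (1 − 0.7700)] ≈ 151.9674 billion.

₩152 billion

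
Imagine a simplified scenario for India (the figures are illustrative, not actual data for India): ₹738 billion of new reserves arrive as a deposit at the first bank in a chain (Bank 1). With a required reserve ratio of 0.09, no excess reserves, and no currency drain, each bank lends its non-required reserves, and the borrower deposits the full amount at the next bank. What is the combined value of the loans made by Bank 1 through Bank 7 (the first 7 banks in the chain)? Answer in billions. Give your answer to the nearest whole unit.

₹3606 billion

Bank i lends (1 − rr)^i of the original deposit: Bank 1 lends 738·0.9100 = 671.5800, Bank 2 lends 738·0.9100² = 611.1378, and so on.
Summing a geometric series: total = 738·[0.9100·(1 − 0.9100^7) / (1 − 0.9100)] ≈ 3605.9293 billion.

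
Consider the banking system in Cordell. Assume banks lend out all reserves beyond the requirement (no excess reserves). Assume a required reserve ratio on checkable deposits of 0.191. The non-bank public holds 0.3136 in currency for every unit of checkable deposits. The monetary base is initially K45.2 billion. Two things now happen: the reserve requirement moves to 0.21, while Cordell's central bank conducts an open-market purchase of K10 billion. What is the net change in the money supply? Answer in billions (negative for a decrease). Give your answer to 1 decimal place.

Before: m₁ = (1 + 0.3136) / (0.191 + 0.3136) ≈ 2.6033, MB₁ = 45.2, so M₁ = 2.6033 × 45.2 ≈ 117.6692 billion.
After: m₂ = (1 + 0.3136) / (0.21 + 0.3136) ≈ 2.5088, MB₂ = 45.2 + 10 = 55.2, so M₂ = 2.5088 × 55.2 ≈ 138.4858 billion.
ΔM = M₂ − M₁ = 138.4858 − 117.6692 = 20.8166 billion.

K20.8 billion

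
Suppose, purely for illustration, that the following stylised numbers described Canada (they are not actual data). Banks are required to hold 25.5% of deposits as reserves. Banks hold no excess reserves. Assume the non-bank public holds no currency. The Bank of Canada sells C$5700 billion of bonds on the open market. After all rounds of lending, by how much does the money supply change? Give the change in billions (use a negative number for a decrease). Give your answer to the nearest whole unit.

The simple money multiplier is m = 1/rr = 1/0.255 ≈ 3.92157.
An open-market sale reduces the monetary base by 5700 billion, so ΔM = m × ΔMB = 3.92157 × (−5700) = -22352.949 billion.

-22353 billion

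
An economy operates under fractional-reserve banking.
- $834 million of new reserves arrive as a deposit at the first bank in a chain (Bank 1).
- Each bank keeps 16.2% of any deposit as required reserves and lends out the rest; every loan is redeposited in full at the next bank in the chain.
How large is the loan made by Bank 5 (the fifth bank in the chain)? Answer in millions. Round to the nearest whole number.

$345 million

Each bank lends a fraction (1 − rr) = 0.8380 of the deposit it receives, so Bank 5 receives 834·0.8380^4 and lends 834·0.8380^5 ≈ 344.6562 million.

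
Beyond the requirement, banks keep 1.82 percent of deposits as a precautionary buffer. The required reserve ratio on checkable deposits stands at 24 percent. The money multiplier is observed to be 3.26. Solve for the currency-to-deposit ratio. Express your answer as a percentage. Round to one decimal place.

Using m = 3.26. From m = (1 + c)/(c + rr + e), rearranging gives 1 + c = m·(c + rr + e), so c·(1 − m) = m·(rr + e) − 1.
Hence c = [m·(rr + e) − 1]/(1 − m) = [3.26 × (0.24 + 0.0182) − 1] / (1 − 3.26) ≈ 0.070030.

7.0%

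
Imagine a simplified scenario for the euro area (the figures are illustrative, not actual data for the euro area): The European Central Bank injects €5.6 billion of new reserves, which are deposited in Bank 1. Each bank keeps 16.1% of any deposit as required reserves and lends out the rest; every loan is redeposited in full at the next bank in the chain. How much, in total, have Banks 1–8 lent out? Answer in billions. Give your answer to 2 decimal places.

Bank i lends (1 − rr)^i of the original deposit: Bank 1 lends 5.6·0.8390 = 4.6984, Bank 2 lends 5.6·0.8390² ≈ 3.9420, and so on.
Summing a geometric series: total = 5.6·[0.8390·(1 − 0.8390^8) / (1 − 0.8390)] ≈ 22.0175 billion.

€22.02 billion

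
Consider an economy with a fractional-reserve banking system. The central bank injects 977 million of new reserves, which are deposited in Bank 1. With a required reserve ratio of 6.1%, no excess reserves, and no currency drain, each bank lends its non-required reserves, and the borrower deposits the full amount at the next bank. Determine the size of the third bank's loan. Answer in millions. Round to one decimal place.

Each bank lends a fraction (1 − rr) = 0.9390 of the deposit it receives, so Bank 3 receives 977·0.9390^2 and lends 977·0.9390^3 ≈ 808.8935 million.

808.9 million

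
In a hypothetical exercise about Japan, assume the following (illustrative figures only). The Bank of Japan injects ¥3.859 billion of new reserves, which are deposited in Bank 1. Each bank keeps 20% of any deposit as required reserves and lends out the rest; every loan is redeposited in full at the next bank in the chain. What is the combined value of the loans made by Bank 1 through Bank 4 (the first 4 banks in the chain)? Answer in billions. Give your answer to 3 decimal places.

Bank i lends (1 − rr)^i of the original deposit: Bank 1 lends 3.859·0.8000 = 3.0872, Bank 2 lends 3.859·0.8000² ≈ 2.4698, and so on.
Summing a geometric series: total = 3.859·[0.8000·(1 − 0.8000^4) / (1 − 0.8000)] ≈ 9.1134 billion.

¥9.113 billion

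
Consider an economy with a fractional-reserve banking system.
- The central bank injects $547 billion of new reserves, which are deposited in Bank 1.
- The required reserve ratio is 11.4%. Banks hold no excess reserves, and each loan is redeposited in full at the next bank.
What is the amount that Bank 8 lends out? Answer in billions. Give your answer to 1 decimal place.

Each bank lends a fraction (1 − rr) = 0.8860 of the deposit it receives, so Bank 8 receives 547·0.8860^7 and lends 547·0.8860^8 ≈ 207.7099 billion.

$207.7 billion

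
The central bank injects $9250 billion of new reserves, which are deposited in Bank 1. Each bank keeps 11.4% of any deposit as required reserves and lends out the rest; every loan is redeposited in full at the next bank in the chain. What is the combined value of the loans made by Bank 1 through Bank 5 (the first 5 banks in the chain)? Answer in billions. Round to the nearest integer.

$32640 billion

Bank i lends (1 − rr)^i of the original deposit: Bank 1 lends 9250·0.8860 = 8195.5000, Bank 2 lends 9250·0.8860² = 7261.2130, and so on.
Summing a geometric series: total = 9250·[0.8860·(1 − 0.8860^5) / (1 − 0.8860)] ≈ 32640.3914 billion.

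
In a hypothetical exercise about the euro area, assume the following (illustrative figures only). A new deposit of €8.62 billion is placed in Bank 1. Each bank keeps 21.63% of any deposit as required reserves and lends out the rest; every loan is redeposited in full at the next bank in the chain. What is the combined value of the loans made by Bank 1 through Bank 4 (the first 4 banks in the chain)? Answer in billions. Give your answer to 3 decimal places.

€19.451 billion

Bank i lends (1 − rr)^i of the original deposit: Bank 1 lends 8.62·0.7837 ≈ 6.7555, Bank 2 lends 8.62·0.7837² ≈ 5.2943, and so on.
Summing a geometric series: total = 8.62·[0.7837·(1 − 0.7837^4) / (1 − 0.7837)] ≈ 19.4506 billion.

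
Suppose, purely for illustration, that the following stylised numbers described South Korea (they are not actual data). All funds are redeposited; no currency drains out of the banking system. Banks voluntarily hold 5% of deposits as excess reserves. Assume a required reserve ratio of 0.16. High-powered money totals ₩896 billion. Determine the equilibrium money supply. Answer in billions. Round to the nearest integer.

The money multiplier is m = 1 / (rr + e) = 1 / (0.16 + 0.05) ≈ 4.7619.
So M = m × MB = 4.7619 × 896 = 4266.6624 billion.

₩4267 billion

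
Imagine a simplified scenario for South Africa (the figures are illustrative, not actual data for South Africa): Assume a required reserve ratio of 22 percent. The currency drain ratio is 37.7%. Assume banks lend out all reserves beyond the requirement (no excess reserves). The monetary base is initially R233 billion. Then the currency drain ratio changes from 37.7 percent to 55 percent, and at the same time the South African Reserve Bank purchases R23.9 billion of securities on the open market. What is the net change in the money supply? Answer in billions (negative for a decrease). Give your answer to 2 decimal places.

-20.29 billion

Before: m₁ = (1 + 0.377) / (0.22 + 0.377) ≈ 2.306533, MB₁ = 233, so M₁ = 2.306533 × 233 ≈ 537.4222 billion.
After: m₂ = (1 + 0.55) / (0.22 + 0.55) ≈ 2.012987, MB₂ = 233 + 23.9 = 256.9, so M₂ = 2.012987 × 256.9 ≈ 517.1364 billion.
ΔM = M₂ − M₁ = 517.1364 − 537.4222 = -20.2858 billion.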